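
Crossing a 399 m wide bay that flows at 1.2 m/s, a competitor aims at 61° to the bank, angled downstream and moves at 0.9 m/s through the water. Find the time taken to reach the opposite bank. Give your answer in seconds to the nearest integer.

The component of the competitor's velocity perpendicular to the bank is 0.9 × sin 61° = 0.787 m/s.
The flow acts along the bank and has no component across it.
Time = 399 / 0.787 = 506.887 s.

507 s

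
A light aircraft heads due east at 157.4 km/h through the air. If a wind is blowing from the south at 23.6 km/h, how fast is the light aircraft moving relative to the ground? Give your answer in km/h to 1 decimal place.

159.2 km/h

Taking east as x and north as y: velocity relative to the air = (157.400, 0.000) km/h; the air relative to ground = (0.000, 23.600) km/h.
Velocity relative to ground = (157.400, 0.000) + (0.000, 23.600) = (157.400, 23.600) km/h.
Speed = |(157.400, 23.600)| = 159.159 km/h.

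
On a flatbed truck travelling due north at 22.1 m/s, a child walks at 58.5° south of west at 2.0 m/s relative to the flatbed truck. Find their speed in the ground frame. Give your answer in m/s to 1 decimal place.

Taking east as x and north as y: flatbed truck velocity = (0.000, 22.100) m/s; child velocity relative to flatbed truck = (-1.045, -1.705) m/s.
Velocity relative to ground = (0.000, 22.100) + (-1.045, -1.705) = (-1.045, 20.395) m/s.
Speed = |(-1.045, 20.395)| = 20.421 m/s.

20.4 m/s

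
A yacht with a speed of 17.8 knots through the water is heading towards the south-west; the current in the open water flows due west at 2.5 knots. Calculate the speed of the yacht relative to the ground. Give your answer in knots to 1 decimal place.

Taking east as x and north as y: velocity relative to the water = (-12.587, -12.587) knots; the water relative to ground = (-2.500, 0.000) knots.
Velocity relative to ground = (-12.587, -12.587) + (-2.500, 0.000) = (-15.087, -12.587) knots.
Speed = |(-15.087, -12.587)| = 19.647 knots.

19.6 knots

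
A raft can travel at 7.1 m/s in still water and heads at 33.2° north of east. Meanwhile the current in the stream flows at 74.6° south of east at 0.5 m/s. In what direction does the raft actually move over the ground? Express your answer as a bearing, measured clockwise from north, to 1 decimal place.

060.7°

Taking east as x and north as y: velocity relative to the water = (5.941, 3.888) m/s; the water relative to ground = (0.133, -0.482) m/s.
Velocity relative to ground = (5.941, 3.888) + (0.133, -0.482) = (6.074, 3.406) m/s.
Bearing = atan2(6.07, 3.41) = 60.72° clockwise from north.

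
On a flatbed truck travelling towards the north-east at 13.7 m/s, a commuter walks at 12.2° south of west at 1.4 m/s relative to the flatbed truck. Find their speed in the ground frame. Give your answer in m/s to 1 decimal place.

Taking east as x and north as y: flatbed truck velocity = (9.687, 9.687) m/s; commuter velocity relative to flatbed truck = (-1.368, -0.296) m/s.
Velocity relative to ground = (9.687, 9.687) + (-1.368, -0.296) = (8.319, 9.392) m/s.
Speed = |(8.319, 9.392)| = 12.546 m/s.

12.5 m/s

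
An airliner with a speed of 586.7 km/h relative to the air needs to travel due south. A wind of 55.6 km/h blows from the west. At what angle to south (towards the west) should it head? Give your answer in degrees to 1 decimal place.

5.4°

The wind pushes perpendicular to the desired track; the heading must have a component into the wind equal to 55.6 km/h: 586.7 sin θ = 55.6.
sin θ = 0.0948, so θ = 5.438°.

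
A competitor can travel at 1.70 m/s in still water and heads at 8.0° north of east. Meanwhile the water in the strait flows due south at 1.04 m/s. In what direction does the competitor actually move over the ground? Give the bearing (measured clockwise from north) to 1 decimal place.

115.5°

Taking east as x and north as y: velocity relative to the water = (1.683, 0.237) m/s; the water relative to ground = (0.000, -1.040) m/s.
Velocity relative to ground = (1.683, 0.237) + (0.000, -1.040) = (1.683, -0.803) m/s.
Bearing = atan2(1.68, -0.80) = 115.51° clockwise from north.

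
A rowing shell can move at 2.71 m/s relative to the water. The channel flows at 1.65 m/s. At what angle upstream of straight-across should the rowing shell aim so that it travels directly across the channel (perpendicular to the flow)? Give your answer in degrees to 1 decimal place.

To cancel the current, the upstream component of the rowing shell's velocity must equal the flow: 2.71 sin θ = 1.65.
sin θ = 1.65 / 2.71 = 0.6089.
θ = arcsin(0.6089) = 37.507°.

37.5°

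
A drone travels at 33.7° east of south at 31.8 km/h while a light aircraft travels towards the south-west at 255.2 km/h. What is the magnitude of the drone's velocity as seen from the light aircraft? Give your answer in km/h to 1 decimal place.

Taking east as x and north as y: drone velocity = (17.644, -26.456) km/h; light aircraft velocity = (-180.454, -180.454) km/h.
Velocity of drone relative to light aircraft = (17.644, -26.456) − (-180.454, -180.454) = (198.098, 153.998) km/h.
Magnitude = |(198.098, 153.998)| = 250.914 km/h.

250.9 km/h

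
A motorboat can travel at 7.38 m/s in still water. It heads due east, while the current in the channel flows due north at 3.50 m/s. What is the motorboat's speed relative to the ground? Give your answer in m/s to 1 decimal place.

8.2 m/s

Taking east as x and north as y: velocity relative to the water = (7.380, 0.000) m/s; the water relative to ground = (0.000, 3.500) m/s.
Velocity relative to ground = (7.380, 0.000) + (0.000, 3.500) = (7.380, 3.500) m/s.
Speed = |(7.380, 3.500)| = 8.168 m/s.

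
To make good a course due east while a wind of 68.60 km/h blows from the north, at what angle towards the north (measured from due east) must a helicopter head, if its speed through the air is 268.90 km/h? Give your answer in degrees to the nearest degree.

15°

The wind pushes perpendicular to the desired track; the heading must have a component into the wind equal to 68.60 km/h: 268.90 sin θ = 68.60.
sin θ = 0.2551, so θ = 14.780°.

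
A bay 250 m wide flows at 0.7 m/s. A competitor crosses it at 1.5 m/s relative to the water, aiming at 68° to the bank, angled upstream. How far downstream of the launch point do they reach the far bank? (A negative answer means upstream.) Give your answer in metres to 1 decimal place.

Perpendicular speed = 1.391 m/s; crossing time = 250 / 1.391 = 179.756 s.
Net downstream speed = 0.138 m/s.
Drift = 0.138 × 179.756 = 24.822 m (downstream).

24.8 m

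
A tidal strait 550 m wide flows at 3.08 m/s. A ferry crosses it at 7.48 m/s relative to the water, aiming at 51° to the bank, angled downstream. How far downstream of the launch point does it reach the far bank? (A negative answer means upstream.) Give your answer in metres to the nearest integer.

Perpendicular speed = 5.813 m/s; crossing time = 550 / 5.813 = 94.615 s.
Net downstream speed = 7.787 m/s.
Drift = 7.787 × 94.615 = 736.794 m (downstream).

737 m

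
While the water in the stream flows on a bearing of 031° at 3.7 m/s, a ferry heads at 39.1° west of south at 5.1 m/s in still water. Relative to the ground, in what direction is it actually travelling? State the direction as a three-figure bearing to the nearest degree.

239°

Taking east as x and north as y: velocity relative to the water = (-3.216, -3.958) m/s; the water relative to ground = (1.906, 3.172) m/s.
Velocity relative to ground = (-3.216, -3.958) + (1.906, 3.172) = (-1.311, -0.786) m/s.
Bearing = atan2(-1.31, -0.79) = 239.04° clockwise from north.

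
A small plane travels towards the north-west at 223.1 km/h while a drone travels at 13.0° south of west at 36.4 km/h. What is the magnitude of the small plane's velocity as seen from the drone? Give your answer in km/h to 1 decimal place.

206.1 km/h

Taking east as x and north as y: small plane velocity = (-157.756, 157.756) km/h; drone velocity = (-35.467, -8.188) km/h.
Velocity of small plane relative to drone = (-157.756, 157.756) − (-35.467, -8.188) = (-122.288, 165.944) km/h.
Magnitude = |(-122.288, 165.944)| = 206.135 km/h.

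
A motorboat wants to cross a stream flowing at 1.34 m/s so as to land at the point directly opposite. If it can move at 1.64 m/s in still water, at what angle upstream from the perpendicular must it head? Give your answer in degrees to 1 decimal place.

54.8°

To cancel the current, the upstream component of the motorboat's velocity must equal the flow: 1.64 sin θ = 1.34.
sin θ = 1.34 / 1.64 = 0.8171.
θ = arcsin(0.8171) = 54.793°.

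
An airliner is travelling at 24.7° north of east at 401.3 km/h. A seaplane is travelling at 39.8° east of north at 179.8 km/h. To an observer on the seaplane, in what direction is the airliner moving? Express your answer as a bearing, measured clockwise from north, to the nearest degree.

Taking east as x and north as y: airliner velocity = (364.584, 167.690) km/h; seaplane velocity = (115.092, 138.137) km/h.
Velocity of airliner relative to seaplane = (364.584, 167.690) − (115.092, 138.137) = (249.493, 29.553) km/h.
Bearing = atan2(249.49, 29.55) = 83.24° clockwise from north.

083°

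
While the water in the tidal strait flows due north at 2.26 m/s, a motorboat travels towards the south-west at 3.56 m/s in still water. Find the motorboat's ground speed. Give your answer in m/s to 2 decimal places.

2.53 m/s

Taking east as x and north as y: velocity relative to the water = (-2.517, -2.517) m/s; the water relative to ground = (0.000, 2.260) m/s.
Velocity relative to ground = (-2.517, -2.517) + (0.000, 2.260) = (-2.517, -0.257) m/s.
Speed = |(-2.517, -0.257)| = 2.530 m/s.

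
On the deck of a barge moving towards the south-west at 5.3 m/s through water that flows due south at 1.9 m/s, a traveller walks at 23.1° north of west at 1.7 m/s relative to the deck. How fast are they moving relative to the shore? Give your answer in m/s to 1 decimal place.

In east/north components (m/s): traveller relative to barge = (-1.564, 0.667); barge relative to water = (-3.748, -3.748); water relative to ground = (0.000, -1.900).
Sum = (-5.311, -4.981) m/s.
Speed = |(-5.311, -4.981)| = 7.281 m/s.

7.3 m/s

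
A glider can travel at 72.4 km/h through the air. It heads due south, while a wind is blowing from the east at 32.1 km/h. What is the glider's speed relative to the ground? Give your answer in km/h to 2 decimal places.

Taking east as x and north as y: velocity relative to the air = (0.000, -72.400) km/h; the air relative to ground = (-32.100, 0.000) km/h.
Velocity relative to ground = (0.000, -72.400) + (-32.100, 0.000) = (-32.100, -72.400) km/h.
Speed = |(-32.100, -72.400)| = 79.197 km/h.

79.20 km/h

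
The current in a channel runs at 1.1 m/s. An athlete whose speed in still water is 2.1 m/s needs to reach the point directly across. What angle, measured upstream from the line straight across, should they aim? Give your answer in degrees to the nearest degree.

To cancel the current, the upstream component of the athlete's velocity must equal the flow: 2.1 sin θ = 1.1.
sin θ = 1.1 / 2.1 = 0.5238.
θ = arcsin(0.5238) = 31.588°.

32°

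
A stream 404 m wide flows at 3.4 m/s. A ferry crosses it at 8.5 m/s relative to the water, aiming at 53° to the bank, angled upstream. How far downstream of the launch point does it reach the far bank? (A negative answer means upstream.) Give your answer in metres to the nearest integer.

Perpendicular speed = 6.788 m/s; crossing time = 404 / 6.788 = 59.513 s.
Net downstream speed = -1.715 m/s.
Drift = -1.715 × 59.513 = -102.091 m (upstream).

-102 m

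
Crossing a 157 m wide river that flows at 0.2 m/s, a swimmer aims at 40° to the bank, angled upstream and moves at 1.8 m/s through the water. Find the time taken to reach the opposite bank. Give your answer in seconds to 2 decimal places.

135.69 s

The component of the swimmer's velocity perpendicular to the bank is 1.8 × sin 40° = 1.157 m/s.
The current is parallel to the bank, so it does not affect the crossing time.
Time = 157 / 1.157 = 135.694 s.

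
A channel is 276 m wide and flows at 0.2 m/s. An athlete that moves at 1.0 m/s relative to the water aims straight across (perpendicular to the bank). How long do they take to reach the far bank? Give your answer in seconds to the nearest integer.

The component of the athlete's velocity perpendicular to the bank is 1.0 m/s.
The current is parallel to the bank, so it does not affect the crossing time.
Time = 276 / 1.000 = 276.000 s.

276 s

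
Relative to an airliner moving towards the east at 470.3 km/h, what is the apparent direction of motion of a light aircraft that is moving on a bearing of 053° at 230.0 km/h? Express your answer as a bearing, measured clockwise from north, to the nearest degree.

296°

Taking east as x and north as y: light aircraft velocity = (183.686, 138.417) km/h; airliner velocity = (470.300, 0.000) km/h.
Velocity of light aircraft relative to airliner = (183.686, 138.417) − (470.300, 0.000) = (-286.614, 138.417) km/h.
Bearing = atan2(-286.61, 138.42) = 295.78° clockwise from north.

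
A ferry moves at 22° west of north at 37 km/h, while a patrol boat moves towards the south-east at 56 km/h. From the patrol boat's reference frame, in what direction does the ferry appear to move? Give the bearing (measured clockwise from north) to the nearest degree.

Taking east as x and north as y: ferry velocity = (-13.860, 34.306) km/h; patrol boat velocity = (39.598, -39.598) km/h.
Velocity of ferry relative to patrol boat = (-13.860, 34.306) − (39.598, -39.598) = (-53.458, 73.904) km/h.
Bearing = atan2(-53.46, 73.90) = 324.12° clockwise from north.

324°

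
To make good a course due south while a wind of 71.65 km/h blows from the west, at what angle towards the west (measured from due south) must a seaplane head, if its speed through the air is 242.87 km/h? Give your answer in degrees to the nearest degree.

The wind pushes perpendicular to the desired track; the heading must have a component into the wind equal to 71.65 km/h: 242.87 sin θ = 71.65.
sin θ = 0.2950, so θ = 17.158°.

17°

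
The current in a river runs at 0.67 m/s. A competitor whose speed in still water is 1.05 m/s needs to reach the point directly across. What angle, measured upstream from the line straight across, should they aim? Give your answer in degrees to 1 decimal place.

39.6°

To cancel the current, the upstream component of the competitor's velocity must equal the flow: 1.05 sin θ = 0.67.
sin θ = 0.67 / 1.05 = 0.6381.
θ = arcsin(0.6381) = 39.650°.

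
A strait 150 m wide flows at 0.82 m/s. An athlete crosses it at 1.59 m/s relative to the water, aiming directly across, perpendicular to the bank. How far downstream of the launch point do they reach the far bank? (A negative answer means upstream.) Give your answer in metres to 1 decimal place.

77.4 m

Perpendicular speed = 1.590 m/s; crossing time = 150 / 1.590 = 94.340 s.
Net downstream speed = 0.820 m/s.
Drift = 0.820 × 94.340 = 77.358 m (downstream).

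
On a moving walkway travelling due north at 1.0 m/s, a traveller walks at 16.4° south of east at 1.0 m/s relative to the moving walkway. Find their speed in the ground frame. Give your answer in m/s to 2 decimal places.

1.20 m/s

Taking east as x and north as y: moving walkway velocity = (0.000, 1.000) m/s; traveller velocity relative to moving walkway = (0.959, -0.282) m/s.
Velocity relative to ground = (0.000, 1.000) + (0.959, -0.282) = (0.959, 0.718) m/s.
Speed = |(0.959, 0.718)| = 1.198 m/s.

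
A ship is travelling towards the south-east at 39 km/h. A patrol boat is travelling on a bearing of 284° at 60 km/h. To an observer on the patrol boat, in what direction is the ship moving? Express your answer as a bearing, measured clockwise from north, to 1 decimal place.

Taking east as x and north as y: ship velocity = (27.577, -27.577) km/h; patrol boat velocity = (-58.218, 14.515) km/h.
Velocity of ship relative to patrol boat = (27.577, -27.577) − (-58.218, 14.515) = (85.795, -42.092) km/h.
Bearing = atan2(85.79, -42.09) = 116.13° clockwise from north.

116.1°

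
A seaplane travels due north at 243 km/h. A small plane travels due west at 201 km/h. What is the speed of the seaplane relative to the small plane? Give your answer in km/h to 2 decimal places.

Taking east as x and north as y: seaplane velocity = (0.000, 243.000) km/h; small plane velocity = (-201.000, 0.000) km/h.
Velocity of seaplane relative to small plane = (0.000, 243.000) − (-201.000, 0.000) = (201.000, 243.000) km/h.
Magnitude = |(201.000, 243.000)| = 315.357 km/h.

315.36 km/h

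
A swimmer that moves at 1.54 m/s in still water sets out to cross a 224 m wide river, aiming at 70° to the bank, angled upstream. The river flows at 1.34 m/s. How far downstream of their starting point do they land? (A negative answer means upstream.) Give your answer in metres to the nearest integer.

126 m

Perpendicular speed = 1.447 m/s; crossing time = 224 / 1.447 = 154.789 s.
Net downstream speed = 0.813 m/s.
Drift = 0.813 × 154.789 = 125.889 m (downstream).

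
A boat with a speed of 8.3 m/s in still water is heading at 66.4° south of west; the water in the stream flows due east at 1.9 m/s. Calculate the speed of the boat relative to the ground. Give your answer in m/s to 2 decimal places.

Taking east as x and north as y: velocity relative to the water = (-3.323, -7.606) m/s; the water relative to ground = (1.900, 0.000) m/s.
Velocity relative to ground = (-3.323, -7.606) + (1.900, 0.000) = (-1.423, -7.606) m/s.
Speed = |(-1.423, -7.606)| = 7.738 m/s.

7.74 m/s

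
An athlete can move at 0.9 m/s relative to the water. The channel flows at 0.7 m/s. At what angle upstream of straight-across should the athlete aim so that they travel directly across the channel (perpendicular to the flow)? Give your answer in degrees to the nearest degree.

To cancel the current, the upstream component of the athlete's velocity must equal the flow: 0.9 sin θ = 0.7.
sin θ = 0.7 / 0.9 = 0.7778.
θ = arcsin(0.7778) = 51.058°.

51°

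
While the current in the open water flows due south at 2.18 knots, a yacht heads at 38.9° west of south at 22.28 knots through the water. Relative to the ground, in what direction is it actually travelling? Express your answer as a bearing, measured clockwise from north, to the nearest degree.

216°

Taking east as x and north as y: velocity relative to the water = (-13.991, -17.339) knots; the water relative to ground = (0.000, -2.180) knots.
Velocity relative to ground = (-13.991, -17.339) + (0.000, -2.180) = (-13.991, -19.519) knots.
Bearing = atan2(-13.99, -19.52) = 215.63° clockwise from north.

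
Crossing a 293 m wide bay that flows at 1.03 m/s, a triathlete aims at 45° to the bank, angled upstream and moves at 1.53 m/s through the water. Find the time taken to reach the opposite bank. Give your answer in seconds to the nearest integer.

271 s

The component of the triathlete's velocity perpendicular to the bank is 1.53 × sin 45° = 1.082 m/s.
The flow acts along the bank and has no component across it.
Time = 293 / 1.082 = 270.827 s.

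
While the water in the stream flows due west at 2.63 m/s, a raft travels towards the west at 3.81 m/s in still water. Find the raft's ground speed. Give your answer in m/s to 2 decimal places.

6.44 m/s

Taking east as x and north as y: velocity relative to the water = (-3.810, 0.000) m/s; the water relative to ground = (-2.630, 0.000) m/s.
Velocity relative to ground = (-3.810, 0.000) + (-2.630, 0.000) = (-6.440, 0.000) m/s.
Speed = |(-6.440, 0.000)| = 6.440 m/s.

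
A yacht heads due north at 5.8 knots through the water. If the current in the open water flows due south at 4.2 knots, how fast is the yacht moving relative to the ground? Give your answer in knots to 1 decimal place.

Taking east as x and north as y: velocity relative to the water = (0.000, 5.800) knots; the water relative to ground = (0.000, -4.200) knots.
Velocity relative to ground = (0.000, 5.800) + (0.000, -4.200) = (0.000, 1.600) knots.
Speed = |(0.000, 1.600)| = 1.600 knots.

1.6 knots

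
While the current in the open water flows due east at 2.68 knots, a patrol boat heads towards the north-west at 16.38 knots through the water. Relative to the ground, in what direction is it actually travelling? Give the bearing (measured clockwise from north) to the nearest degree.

322°

Taking east as x and north as y: velocity relative to the water = (-11.582, 11.582) knots; the water relative to ground = (2.680, 0.000) knots.
Velocity relative to ground = (-11.582, 11.582) + (2.680, 0.000) = (-8.902, 11.582) knots.
Bearing = atan2(-8.90, 11.58) = 322.45° clockwise from north.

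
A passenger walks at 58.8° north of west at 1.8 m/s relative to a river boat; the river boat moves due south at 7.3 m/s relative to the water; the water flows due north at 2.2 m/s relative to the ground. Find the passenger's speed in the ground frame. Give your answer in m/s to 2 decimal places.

In east/north components (m/s): passenger relative to river boat = (-0.932, 1.540); river boat relative to water = (0.000, -7.300); water relative to ground = (0.000, 2.200).
Sum = (-0.932, -3.560) m/s.
Speed = |(-0.932, -3.560)| = 3.680 m/s.

3.68 m/s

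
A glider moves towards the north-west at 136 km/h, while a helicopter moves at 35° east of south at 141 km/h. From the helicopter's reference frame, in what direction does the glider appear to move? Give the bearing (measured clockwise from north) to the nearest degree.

Taking east as x and north as y: glider velocity = (-96.167, 96.167) km/h; helicopter velocity = (80.874, -115.500) km/h.
Velocity of glider relative to helicopter = (-96.167, 96.167) − (80.874, -115.500) = (-177.041, 211.667) km/h.
Bearing = atan2(-177.04, 211.67) = 320.09° clockwise from north.

320°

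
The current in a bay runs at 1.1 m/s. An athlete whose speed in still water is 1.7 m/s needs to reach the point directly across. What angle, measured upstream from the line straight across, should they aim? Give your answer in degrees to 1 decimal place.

To cancel the current, the upstream component of the athlete's velocity must equal the flow: 1.7 sin θ = 1.1.
sin θ = 1.1 / 1.7 = 0.6471.
θ = arcsin(0.6471) = 40.320°.

40.3°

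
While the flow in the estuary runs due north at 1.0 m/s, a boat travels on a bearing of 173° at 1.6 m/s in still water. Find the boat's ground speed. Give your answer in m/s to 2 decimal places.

0.62 m/s

Taking east as x and north as y: velocity relative to the water = (0.195, -1.588) m/s; the water relative to ground = (0.000, 1.000) m/s.
Velocity relative to ground = (0.195, -1.588) + (0.000, 1.000) = (0.195, -0.588) m/s.
Speed = |(0.195, -0.588)| = 0.620 m/s.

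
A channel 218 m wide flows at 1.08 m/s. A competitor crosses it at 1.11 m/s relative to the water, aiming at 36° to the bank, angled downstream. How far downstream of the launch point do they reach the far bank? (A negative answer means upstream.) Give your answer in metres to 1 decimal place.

660.9 m

Perpendicular speed = 0.652 m/s; crossing time = 218 / 0.652 = 334.130 s.
Net downstream speed = 1.978 m/s.
Drift = 1.978 × 334.130 = 660.911 m (downstream).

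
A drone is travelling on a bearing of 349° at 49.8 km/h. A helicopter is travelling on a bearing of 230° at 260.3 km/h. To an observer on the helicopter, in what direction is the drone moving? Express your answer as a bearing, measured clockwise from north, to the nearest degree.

041°

Taking east as x and north as y: drone velocity = (-9.502, 48.885) km/h; helicopter velocity = (-199.401, -167.318) km/h.
Velocity of drone relative to helicopter = (-9.502, 48.885) − (-199.401, -167.318) = (189.899, 216.203) km/h.
Bearing = atan2(189.90, 216.20) = 41.29° clockwise from north.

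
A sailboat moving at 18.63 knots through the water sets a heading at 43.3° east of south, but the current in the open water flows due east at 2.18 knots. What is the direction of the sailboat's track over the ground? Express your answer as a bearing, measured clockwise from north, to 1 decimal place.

132.2°

Taking east as x and north as y: velocity relative to the water = (12.777, -13.558) knots; the water relative to ground = (2.180, 0.000) knots.
Velocity relative to ground = (12.777, -13.558) + (2.180, 0.000) = (14.957, -13.558) knots.
Bearing = atan2(14.96, -13.56) = 132.19° clockwise from north.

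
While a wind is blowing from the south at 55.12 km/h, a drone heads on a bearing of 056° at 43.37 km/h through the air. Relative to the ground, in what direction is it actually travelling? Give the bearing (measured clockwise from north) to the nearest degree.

024°

Taking east as x and north as y: velocity relative to the air = (35.955, 24.252) km/h; the air relative to ground = (0.000, 55.120) km/h.
Velocity relative to ground = (35.955, 24.252) + (0.000, 55.120) = (35.955, 79.372) km/h.
Bearing = atan2(35.96, 79.37) = 24.37° clockwise from north.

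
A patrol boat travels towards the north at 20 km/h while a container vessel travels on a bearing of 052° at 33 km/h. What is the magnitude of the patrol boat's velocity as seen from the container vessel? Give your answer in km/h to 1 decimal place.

26.0 km/h

Taking east as x and north as y: patrol boat velocity = (0.000, 20.000) km/h; container vessel velocity = (26.004, 20.317) km/h.
Velocity of patrol boat relative to container vessel = (0.000, 20.000) − (26.004, 20.317) = (-26.004, -0.317) km/h.
Magnitude = |(-26.004, -0.317)| = 26.006 km/h.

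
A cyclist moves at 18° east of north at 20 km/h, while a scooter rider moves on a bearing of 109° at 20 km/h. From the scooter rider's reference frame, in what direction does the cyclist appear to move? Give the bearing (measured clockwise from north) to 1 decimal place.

Taking east as x and north as y: cyclist velocity = (6.180, 19.021) km/h; scooter rider velocity = (18.910, -6.511) km/h.
Velocity of cyclist relative to scooter rider = (6.180, 19.021) − (18.910, -6.511) = (-12.730, 25.532) km/h.
Bearing = atan2(-12.73, 25.53) = 333.50° clockwise from north.

333.5°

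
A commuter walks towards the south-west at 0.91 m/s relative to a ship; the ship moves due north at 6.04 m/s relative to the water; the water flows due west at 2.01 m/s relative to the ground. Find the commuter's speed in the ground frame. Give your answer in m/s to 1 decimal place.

In east/north components (m/s): commuter relative to ship = (-0.643, -0.643); ship relative to water = (0.000, 6.040); water relative to ground = (-2.010, 0.000).
Sum = (-2.653, 5.397) m/s.
Speed = |(-2.653, 5.397)| = 6.014 m/s.

6.0 m/s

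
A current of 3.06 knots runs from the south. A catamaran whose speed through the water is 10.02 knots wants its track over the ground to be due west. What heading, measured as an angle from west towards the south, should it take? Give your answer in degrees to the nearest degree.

18°

The current pushes perpendicular to the desired track; the heading must have a component into the current equal to 3.06 knots: 10.02 sin θ = 3.06.
sin θ = 0.3054, so θ = 17.782°.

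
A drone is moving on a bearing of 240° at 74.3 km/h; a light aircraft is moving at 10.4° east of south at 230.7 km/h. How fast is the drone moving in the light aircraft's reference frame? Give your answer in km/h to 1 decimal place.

217.4 km/h

Taking east as x and north as y: drone velocity = (-64.346, -37.150) km/h; light aircraft velocity = (41.646, -226.910) km/h.
Velocity of drone relative to light aircraft = (-64.346, -37.150) − (41.646, -226.910) = (-105.991, 189.760) km/h.
Magnitude = |(-105.991, 189.760)| = 217.355 km/h.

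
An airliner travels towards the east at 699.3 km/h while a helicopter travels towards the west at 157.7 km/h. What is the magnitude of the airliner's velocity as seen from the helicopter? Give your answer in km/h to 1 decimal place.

857.0 km/h

Taking east as x and north as y: airliner velocity = (699.300, 0.000) km/h; helicopter velocity = (-157.700, 0.000) km/h.
Velocity of airliner relative to helicopter = (699.300, 0.000) − (-157.700, 0.000) = (857.000, 0.000) km/h.
Magnitude = |(857.000, 0.000)| = 857.000 km/h.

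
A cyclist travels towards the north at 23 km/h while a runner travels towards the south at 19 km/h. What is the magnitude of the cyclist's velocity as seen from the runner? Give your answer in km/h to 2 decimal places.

42.00 km/h

Taking east as x and north as y: cyclist velocity = (0.000, 23.000) km/h; runner velocity = (0.000, -19.000) km/h.
Velocity of cyclist relative to runner = (0.000, 23.000) − (0.000, -19.000) = (0.000, 42.000) km/h.
Magnitude = |(0.000, 42.000)| = 42.000 km/h.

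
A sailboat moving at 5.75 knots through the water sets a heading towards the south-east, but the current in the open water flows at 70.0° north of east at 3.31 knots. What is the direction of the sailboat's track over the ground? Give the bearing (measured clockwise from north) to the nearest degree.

Taking east as x and north as y: velocity relative to the water = (4.066, -4.066) knots; the water relative to ground = (1.132, 3.110) knots.
Velocity relative to ground = (4.066, -4.066) + (1.132, 3.110) = (5.198, -0.955) knots.
Bearing = atan2(5.20, -0.96) = 100.42° clockwise from north.

100°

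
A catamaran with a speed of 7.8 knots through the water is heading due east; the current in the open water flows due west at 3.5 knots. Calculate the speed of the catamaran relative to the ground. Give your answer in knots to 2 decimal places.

4.30 knots

Taking east as x and north as y: velocity relative to the water = (7.800, 0.000) knots; the water relative to ground = (-3.500, 0.000) knots.
Velocity relative to ground = (7.800, 0.000) + (-3.500, 0.000) = (4.300, 0.000) knots.
Speed = |(4.300, 0.000)| = 4.300 knots.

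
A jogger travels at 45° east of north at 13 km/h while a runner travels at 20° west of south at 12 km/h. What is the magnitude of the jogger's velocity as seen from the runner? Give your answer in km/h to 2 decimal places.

Taking east as x and north as y: jogger velocity = (9.192, 9.192) km/h; runner velocity = (-4.104, -11.276) km/h.
Velocity of jogger relative to runner = (9.192, 9.192) − (-4.104, -11.276) = (13.297, 20.469) km/h.
Magnitude = |(13.297, 20.469)| = 24.408 km/h.

24.41 km/h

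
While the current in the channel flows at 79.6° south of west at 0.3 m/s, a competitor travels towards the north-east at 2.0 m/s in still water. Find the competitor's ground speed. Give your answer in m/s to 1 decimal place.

1.8 m/s

Taking east as x and north as y: velocity relative to the water = (1.414, 1.414) m/s; the water relative to ground = (-0.054, -0.295) m/s.
Velocity relative to ground = (1.414, 1.414) + (-0.054, -0.295) = (1.360, 1.119) m/s.
Speed = |(1.360, 1.119)| = 1.761 m/s.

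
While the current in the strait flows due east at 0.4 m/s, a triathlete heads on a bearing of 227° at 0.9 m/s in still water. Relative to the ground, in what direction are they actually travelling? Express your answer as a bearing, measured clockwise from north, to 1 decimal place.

Taking east as x and north as y: velocity relative to the water = (-0.658, -0.614) m/s; the water relative to ground = (0.400, 0.000) m/s.
Velocity relative to ground = (-0.658, -0.614) + (0.400, 0.000) = (-0.258, -0.614) m/s.
Bearing = atan2(-0.26, -0.61) = 202.82° clockwise from north.

202.8°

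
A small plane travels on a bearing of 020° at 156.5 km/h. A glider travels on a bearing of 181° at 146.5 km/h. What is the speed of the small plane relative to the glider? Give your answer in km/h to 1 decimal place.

298.8 km/h

Taking east as x and north as y: small plane velocity = (53.526, 147.062) km/h; glider velocity = (-2.557, -146.478) km/h.
Velocity of small plane relative to glider = (53.526, 147.062) − (-2.557, -146.478) = (56.083, 293.540) km/h.
Magnitude = |(56.083, 293.540)| = 298.849 km/h.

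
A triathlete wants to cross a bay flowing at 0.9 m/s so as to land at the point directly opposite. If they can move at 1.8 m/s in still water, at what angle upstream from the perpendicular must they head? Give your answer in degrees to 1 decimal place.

To cancel the current, the upstream component of the triathlete's velocity must equal the flow: 1.8 sin θ = 0.9.
sin θ = 0.9 / 1.8 = 0.5000.
θ = arcsin(0.5000) = 30.000°.

30.0°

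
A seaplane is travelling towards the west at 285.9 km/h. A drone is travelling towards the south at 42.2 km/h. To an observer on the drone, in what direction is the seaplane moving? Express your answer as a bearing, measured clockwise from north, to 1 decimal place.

278.4°

Taking east as x and north as y: seaplane velocity = (-285.900, 0.000) km/h; drone velocity = (0.000, -42.200) km/h.
Velocity of seaplane relative to drone = (-285.900, 0.000) − (0.000, -42.200) = (-285.900, 42.200) km/h.
Bearing = atan2(-285.90, 42.20) = 278.40° clockwise from north.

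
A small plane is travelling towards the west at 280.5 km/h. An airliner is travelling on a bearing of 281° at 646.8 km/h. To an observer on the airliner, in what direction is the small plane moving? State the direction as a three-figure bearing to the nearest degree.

109°

Taking east as x and north as y: small plane velocity = (-280.500, 0.000) km/h; airliner velocity = (-634.916, 123.415) km/h.
Velocity of small plane relative to airliner = (-280.500, 0.000) − (-634.916, 123.415) = (354.416, -123.415) km/h.
Bearing = atan2(354.42, -123.42) = 109.20° clockwise from north.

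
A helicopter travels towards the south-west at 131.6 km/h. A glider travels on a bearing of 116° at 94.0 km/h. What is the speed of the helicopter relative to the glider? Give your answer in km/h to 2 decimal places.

Taking east as x and north as y: helicopter velocity = (-93.055, -93.055) km/h; glider velocity = (84.487, -41.207) km/h.
Velocity of helicopter relative to glider = (-93.055, -93.055) − (84.487, -41.207) = (-177.542, -51.848) km/h.
Magnitude = |(-177.542, -51.848)| = 184.958 km/h.

184.96 km/h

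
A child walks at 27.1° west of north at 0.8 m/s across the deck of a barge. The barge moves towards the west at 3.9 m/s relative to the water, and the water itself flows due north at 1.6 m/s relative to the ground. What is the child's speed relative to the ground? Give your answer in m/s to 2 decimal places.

In east/north components (m/s): child relative to barge = (-0.364, 0.712); barge relative to water = (-3.900, 0.000); water relative to ground = (0.000, 1.600).
Sum = (-4.264, 2.312) m/s.
Speed = |(-4.264, 2.312)| = 4.851 m/s.

4.85 m/s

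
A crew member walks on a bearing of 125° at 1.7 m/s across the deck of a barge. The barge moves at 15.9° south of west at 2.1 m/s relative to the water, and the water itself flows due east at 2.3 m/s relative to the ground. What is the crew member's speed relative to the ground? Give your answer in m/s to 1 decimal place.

In east/north components (m/s): crew member relative to barge = (1.393, -0.975); barge relative to water = (-2.020, -0.575); water relative to ground = (2.300, 0.000).
Sum = (1.673, -1.550) m/s.
Speed = |(1.673, -1.550)| = 2.281 m/s.

2.3 m/s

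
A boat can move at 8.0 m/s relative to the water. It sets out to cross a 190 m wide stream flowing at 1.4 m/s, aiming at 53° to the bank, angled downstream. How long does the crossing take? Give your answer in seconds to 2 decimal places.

The component of the boat's velocity perpendicular to the bank is 8.0 × sin 53° = 6.389 m/s.
The current is parallel to the bank, so it does not affect the crossing time.
Time = 190 / 6.389 = 29.738 s.

29.74 s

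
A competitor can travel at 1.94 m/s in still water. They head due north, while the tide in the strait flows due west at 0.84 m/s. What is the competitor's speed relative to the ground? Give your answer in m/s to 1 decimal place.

2.1 m/s

Taking east as x and north as y: velocity relative to the water = (0.000, 1.940) m/s; the water relative to ground = (-0.840, 0.000) m/s.
Velocity relative to ground = (0.000, 1.940) + (-0.840, 0.000) = (-0.840, 1.940) m/s.
Speed = |(-0.840, 1.940)| = 2.114 m/s.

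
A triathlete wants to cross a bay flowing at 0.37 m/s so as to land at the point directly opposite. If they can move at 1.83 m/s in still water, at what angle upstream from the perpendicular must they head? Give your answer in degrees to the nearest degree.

To cancel the current, the upstream component of the triathlete's velocity must equal the flow: 1.83 sin θ = 0.37.
sin θ = 0.37 / 1.83 = 0.2022.
θ = arcsin(0.2022) = 11.665°.

12°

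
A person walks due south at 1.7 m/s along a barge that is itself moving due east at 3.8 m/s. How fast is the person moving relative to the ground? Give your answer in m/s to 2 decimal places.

Taking east as x and north as y: barge velocity = (3.800, 0.000) m/s; person velocity relative to barge = (0.000, -1.700) m/s.
Velocity relative to ground = (3.800, 0.000) + (0.000, -1.700) = (3.800, -1.700) m/s.
Speed = |(3.800, -1.700)| = 4.163 m/s.

4.16 m/s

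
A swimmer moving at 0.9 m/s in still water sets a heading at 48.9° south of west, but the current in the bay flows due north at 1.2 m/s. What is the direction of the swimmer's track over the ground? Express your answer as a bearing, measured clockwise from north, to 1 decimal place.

Taking east as x and north as y: velocity relative to the water = (-0.592, -0.678) m/s; the water relative to ground = (0.000, 1.200) m/s.
Velocity relative to ground = (-0.592, -0.678) + (0.000, 1.200) = (-0.592, 0.522) m/s.
Bearing = atan2(-0.59, 0.52) = 311.41° clockwise from north.

311.4°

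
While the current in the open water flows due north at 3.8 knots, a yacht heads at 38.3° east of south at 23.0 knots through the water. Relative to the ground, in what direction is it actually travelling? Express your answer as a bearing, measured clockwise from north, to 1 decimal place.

135.0°

Taking east as x and north as y: velocity relative to the water = (14.255, -18.050) knots; the water relative to ground = (0.000, 3.800) knots.
Velocity relative to ground = (14.255, -18.050) + (0.000, 3.800) = (14.255, -14.250) knots.
Bearing = atan2(14.25, -14.25) = 134.99° clockwise from north.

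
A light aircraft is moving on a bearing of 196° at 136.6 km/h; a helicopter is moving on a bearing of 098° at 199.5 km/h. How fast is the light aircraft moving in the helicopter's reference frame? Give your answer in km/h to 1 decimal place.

Taking east as x and north as y: light aircraft velocity = (-37.652, -131.308) km/h; helicopter velocity = (197.558, -27.765) km/h.
Velocity of light aircraft relative to helicopter = (-37.652, -131.308) − (197.558, -27.765) = (-235.211, -103.543) km/h.
Magnitude = |(-235.211, -103.543)| = 256.993 km/h.

257.0 km/h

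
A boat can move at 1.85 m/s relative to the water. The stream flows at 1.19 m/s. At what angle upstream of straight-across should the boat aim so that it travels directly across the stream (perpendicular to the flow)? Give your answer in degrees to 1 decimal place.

40.0°

To cancel the current, the upstream component of the boat's velocity must equal the flow: 1.85 sin θ = 1.19.
sin θ = 1.19 / 1.85 = 0.6432.
θ = arcsin(0.6432) = 40.034°.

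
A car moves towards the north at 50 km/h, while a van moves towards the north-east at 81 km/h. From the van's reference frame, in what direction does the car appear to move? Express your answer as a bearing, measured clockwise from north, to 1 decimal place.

Taking east as x and north as y: car velocity = (0.000, 50.000) km/h; van velocity = (57.276, 57.276) km/h.
Velocity of car relative to van = (0.000, 50.000) − (57.276, 57.276) = (-57.276, -7.276) km/h.
Bearing = atan2(-57.28, -7.28) = 262.76° clockwise from north.

262.8°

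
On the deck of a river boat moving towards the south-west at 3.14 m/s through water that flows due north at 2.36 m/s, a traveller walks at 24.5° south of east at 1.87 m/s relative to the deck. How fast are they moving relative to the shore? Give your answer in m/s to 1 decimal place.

0.8 m/s

In east/north components (m/s): traveller relative to river boat = (1.702, -0.775); river boat relative to water = (-2.220, -2.220); water relative to ground = (0.000, 2.360).
Sum = (-0.519, -0.636) m/s.
Speed = |(-0.519, -0.636)| = 0.821 m/s.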